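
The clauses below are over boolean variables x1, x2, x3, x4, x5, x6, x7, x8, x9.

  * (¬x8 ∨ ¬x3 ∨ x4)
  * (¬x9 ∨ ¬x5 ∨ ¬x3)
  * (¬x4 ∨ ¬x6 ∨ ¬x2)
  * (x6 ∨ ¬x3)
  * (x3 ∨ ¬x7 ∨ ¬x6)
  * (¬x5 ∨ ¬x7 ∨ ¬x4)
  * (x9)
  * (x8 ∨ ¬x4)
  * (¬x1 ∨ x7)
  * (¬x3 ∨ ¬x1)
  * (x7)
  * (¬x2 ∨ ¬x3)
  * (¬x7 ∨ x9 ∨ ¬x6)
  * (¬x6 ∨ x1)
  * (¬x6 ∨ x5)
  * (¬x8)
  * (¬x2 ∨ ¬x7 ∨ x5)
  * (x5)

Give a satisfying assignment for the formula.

x1 = 1, x2 = 1, x3 = 0, x4 = 0, x5 = 1, x6 = 0, x7 = 1, x8 = 0, x9 = 1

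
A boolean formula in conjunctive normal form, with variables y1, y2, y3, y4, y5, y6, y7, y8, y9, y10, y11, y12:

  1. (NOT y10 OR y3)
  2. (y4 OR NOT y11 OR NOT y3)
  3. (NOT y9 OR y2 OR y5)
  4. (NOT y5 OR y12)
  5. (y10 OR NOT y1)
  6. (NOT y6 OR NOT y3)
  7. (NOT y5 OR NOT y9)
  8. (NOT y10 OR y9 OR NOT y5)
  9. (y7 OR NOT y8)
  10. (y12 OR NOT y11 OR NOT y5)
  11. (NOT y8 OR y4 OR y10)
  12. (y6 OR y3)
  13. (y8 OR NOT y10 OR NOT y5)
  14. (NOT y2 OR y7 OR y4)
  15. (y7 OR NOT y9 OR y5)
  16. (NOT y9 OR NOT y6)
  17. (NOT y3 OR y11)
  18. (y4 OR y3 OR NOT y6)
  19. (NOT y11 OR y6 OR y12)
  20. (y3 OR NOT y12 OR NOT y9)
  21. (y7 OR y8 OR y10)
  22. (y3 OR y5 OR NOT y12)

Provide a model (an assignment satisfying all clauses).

Pure literal: y1 appears only negated; assign y1 = False.
y4 occurs only positively in the remaining clauses — set y4 = True.
Set y2 = False and propagate.
For the remaining variables, y3 = True, y5 = False, y6 = False, y7 = True, y8 = False, y9 = False, y10 = False, y11 = True, y12 = True works.
Every clause has at least one true literal under this assignment.

y1 = False, y2 = False, y3 = True, y4 = True, y5 = False, y6 = False, y7 = True, y8 = False, y9 = False, y10 = False, y11 = True, y12 = True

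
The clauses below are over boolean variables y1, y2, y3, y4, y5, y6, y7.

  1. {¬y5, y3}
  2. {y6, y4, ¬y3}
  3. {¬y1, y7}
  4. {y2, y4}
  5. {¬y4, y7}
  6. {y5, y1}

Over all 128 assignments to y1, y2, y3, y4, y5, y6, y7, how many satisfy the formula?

22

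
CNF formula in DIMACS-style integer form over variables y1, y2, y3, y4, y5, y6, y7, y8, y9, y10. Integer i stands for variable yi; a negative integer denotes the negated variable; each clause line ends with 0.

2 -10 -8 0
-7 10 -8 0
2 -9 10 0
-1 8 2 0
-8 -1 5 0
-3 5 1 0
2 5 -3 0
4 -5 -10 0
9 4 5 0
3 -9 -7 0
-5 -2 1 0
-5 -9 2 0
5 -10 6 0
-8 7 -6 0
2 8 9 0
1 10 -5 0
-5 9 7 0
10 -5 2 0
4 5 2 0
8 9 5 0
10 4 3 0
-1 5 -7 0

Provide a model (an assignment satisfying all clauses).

y1 = T, y2 = T, y3 = F, y4 = T, y5 = T, y6 = F, y7 = F, y8 = T, y9 = T, y10 = F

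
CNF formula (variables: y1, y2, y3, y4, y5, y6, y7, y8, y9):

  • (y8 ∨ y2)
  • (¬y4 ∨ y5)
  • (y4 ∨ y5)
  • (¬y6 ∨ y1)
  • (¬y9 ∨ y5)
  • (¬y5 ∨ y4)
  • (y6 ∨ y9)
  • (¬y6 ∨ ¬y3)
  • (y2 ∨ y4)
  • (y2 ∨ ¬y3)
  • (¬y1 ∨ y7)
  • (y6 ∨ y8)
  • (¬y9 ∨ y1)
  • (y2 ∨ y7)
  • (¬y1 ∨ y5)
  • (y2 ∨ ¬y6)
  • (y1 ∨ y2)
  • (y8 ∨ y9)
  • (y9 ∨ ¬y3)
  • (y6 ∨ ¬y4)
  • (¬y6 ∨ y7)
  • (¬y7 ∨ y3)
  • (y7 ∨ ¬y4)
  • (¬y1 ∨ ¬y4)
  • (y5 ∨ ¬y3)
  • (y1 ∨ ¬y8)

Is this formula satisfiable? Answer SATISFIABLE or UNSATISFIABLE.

UNSATISFIABLE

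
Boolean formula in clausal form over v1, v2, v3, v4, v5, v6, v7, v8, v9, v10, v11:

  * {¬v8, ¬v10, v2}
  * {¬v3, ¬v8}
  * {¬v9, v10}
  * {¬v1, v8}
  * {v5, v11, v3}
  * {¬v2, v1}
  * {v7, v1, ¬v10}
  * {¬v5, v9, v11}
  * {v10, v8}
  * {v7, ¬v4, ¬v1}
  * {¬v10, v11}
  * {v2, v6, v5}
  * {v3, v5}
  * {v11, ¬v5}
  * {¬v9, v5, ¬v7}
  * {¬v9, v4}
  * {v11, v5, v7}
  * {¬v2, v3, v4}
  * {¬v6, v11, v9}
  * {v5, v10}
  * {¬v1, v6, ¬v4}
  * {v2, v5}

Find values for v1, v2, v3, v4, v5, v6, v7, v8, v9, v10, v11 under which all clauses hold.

v11 occurs only positively in the remaining clauses — set v11 = True.
Try v1 = False.
  then v2 is forced to False.
  then v5 is forced to True.
Set v3 = False and propagate.
The remaining clauses are satisfied by v4 = True, v6 = False, v7 = False, v8 = True, v9 = False, v10 = False.
Every clause has at least one true literal under this assignment.

v1 = F  v2 = F  v3 = F  v4 = T  v5 = T  v6 = F  v7 = F  v8 = T  v9 = F  v10 = F  v11 = T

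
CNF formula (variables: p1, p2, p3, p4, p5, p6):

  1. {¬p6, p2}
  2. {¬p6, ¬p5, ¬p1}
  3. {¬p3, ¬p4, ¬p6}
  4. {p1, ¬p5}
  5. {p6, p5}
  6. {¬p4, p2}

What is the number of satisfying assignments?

Split on p6, then p5.
  p6=1, p5=1: a clause becomes empty — 0.
  p6=1, p5=0: p1 free; 3 ways for (p2,p3,p4) × 2^1 = 6.
  p6=0, p5=1: p3 free; 3 ways for (p1,p2,p4) × 2^1 = 6.
  p6=0, p5=0: a clause becomes empty — 0.
Total: 0 + 6 + 6 + 0 = 12.

12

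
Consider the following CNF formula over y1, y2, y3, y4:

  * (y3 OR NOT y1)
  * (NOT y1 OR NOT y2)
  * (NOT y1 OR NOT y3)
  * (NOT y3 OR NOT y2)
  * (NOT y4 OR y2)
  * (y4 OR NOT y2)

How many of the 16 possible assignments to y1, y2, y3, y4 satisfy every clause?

Satisfying assignments:
  y1=0 y2=0 y3=0 y4=0
  y1=0 y2=0 y3=1 y4=0
  y1=0 y2=1 y3=0 y4=1
That's 3 in total.

3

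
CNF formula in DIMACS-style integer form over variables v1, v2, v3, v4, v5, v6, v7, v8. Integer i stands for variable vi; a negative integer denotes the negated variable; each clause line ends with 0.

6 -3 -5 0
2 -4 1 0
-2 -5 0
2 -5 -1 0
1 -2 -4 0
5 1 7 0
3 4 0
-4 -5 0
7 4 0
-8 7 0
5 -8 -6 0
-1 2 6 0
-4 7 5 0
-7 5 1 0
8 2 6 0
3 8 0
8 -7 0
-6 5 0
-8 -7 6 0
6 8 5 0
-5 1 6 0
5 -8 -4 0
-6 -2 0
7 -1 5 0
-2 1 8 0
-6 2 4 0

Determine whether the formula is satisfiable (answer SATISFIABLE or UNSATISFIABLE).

UNSATISFIABLE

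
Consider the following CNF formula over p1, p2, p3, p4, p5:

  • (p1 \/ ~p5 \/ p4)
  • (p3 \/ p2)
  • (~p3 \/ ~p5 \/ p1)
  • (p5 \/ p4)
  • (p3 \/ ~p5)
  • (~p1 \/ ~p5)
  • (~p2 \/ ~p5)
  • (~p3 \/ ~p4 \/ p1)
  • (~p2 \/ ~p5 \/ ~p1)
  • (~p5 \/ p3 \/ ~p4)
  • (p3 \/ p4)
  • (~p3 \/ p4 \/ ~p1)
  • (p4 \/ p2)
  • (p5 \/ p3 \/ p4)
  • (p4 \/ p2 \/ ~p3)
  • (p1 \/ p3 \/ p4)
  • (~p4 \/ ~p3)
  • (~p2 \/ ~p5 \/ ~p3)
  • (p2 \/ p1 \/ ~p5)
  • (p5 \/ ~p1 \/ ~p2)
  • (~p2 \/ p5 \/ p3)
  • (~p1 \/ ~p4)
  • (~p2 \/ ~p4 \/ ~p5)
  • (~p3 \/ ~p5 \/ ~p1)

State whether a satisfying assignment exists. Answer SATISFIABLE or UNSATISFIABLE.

UNSATISFIABLE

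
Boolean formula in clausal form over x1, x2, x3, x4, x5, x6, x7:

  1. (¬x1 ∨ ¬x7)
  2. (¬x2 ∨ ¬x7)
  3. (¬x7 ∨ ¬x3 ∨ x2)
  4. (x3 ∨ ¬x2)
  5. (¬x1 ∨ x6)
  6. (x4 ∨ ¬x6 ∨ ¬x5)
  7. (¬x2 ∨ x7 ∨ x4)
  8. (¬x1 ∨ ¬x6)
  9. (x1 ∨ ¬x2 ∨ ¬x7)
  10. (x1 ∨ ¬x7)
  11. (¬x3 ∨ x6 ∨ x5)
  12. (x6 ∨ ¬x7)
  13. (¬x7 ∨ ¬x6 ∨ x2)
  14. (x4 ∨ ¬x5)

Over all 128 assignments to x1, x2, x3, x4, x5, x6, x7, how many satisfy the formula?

Split on x7, then x2.
  x7=1, x2=1: a clause becomes empty — 0.
  x7=1, x2=0: a clause becomes empty — 0.
  x7=0, x2=1: remaining (x1,x3,x4,x5,x6) ∈ {(0,1,1,0,1); (0,1,1,1,0); (0,1,1,1,1)} — 3.
  x7=0, x2=0: 10 of the 32 assignments to (x1,x3,x4,x5,x6) work.
Total: 0 + 0 + 3 + 10 = 13.

13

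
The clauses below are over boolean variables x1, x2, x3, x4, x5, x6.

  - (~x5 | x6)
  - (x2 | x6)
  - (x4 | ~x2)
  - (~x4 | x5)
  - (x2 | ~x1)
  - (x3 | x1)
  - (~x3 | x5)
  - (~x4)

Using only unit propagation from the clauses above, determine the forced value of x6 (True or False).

True

(~x4) stands alone — x4 = False.
(~x2 | x4) with x4 = False leaves only ~x2, so x2 = False.
In (x2 | x6), x2 is now false; x6 must hold, so x6 = True.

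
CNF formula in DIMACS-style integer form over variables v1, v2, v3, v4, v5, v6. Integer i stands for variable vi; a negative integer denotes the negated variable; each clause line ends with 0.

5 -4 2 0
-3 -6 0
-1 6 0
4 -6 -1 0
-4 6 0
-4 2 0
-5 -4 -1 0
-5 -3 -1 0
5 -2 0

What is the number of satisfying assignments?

10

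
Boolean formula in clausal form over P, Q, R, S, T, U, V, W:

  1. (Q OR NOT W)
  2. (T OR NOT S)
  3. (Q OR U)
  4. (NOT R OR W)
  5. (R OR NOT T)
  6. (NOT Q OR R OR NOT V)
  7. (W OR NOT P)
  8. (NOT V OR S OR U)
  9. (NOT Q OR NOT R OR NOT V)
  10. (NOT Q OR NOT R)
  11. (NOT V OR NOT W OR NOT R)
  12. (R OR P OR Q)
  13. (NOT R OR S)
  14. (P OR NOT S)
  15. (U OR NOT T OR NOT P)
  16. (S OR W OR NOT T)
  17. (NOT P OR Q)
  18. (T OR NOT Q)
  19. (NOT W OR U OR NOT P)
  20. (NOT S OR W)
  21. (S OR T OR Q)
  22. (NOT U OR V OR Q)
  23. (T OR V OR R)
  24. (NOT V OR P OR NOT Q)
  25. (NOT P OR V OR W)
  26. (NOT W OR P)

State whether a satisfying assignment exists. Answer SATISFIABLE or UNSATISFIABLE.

UNSATISFIABLE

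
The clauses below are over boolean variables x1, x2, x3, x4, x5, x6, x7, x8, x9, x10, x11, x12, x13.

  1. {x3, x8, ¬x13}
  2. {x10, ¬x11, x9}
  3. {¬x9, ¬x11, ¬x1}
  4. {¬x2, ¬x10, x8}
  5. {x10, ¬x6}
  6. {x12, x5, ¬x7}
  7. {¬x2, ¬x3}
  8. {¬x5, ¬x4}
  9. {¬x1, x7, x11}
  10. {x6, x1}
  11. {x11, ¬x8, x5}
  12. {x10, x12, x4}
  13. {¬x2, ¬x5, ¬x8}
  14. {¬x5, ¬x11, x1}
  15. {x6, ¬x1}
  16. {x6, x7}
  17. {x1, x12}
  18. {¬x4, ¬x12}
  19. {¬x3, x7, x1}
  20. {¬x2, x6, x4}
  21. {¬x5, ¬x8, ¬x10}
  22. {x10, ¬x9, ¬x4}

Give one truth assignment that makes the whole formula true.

Pure literal: x2 appears only negated; assign x2 = False.
x13 occurs only negated in the remaining clauses — set x13 = False.
Set x1 = True and propagate.
  then x6 is forced to True.
  then x10 is forced to True.
Branch on x4: take x4 = False.
Set x5 = True and propagate.
  then x8 is forced to False.
For the remaining variables, x3 = True, x7 = True, x9 = False, x11 = False, x12 = False works.
Check each clause:
  1. {x8, x3, ¬x13} — x3 is true.
  2. {x10, ¬x11, x9} — x10 is true.
  3. {¬x1, ¬x9, ¬x11} — ¬x11 is true.
  4. {x8, ¬x10, ¬x2} — ¬x2 is true.
  5. {¬x6, x10} — x10 is true.
  6. {x5, x12, ¬x7} — x5 is true.
  7. {¬x2, ¬x3} — ¬x2 is true.
  8. {¬x5, ¬x4} — ¬x4 is true.
  9. {x11, x7, ¬x1} — x7 is true.
  10. {x1, x6} — x1 is true.
  11. {¬x8, x5, x11} — ¬x8 is true.
  12. {x10, x4, x12} — x10 is true.
  13. {¬x2, ¬x8, ¬x5} — ¬x8 is true.
  14. {x1, ¬x5, ¬x11} — x1 is true.
  15. {x6, ¬x1} — x6 is true.
  16. {x6, x7} — x6 is true.
  17. {x12, x1} — x1 is true.
  18. {¬x4, ¬x12} — ¬x4 is true.
  19. {x1, x7, ¬x3} — x1 is true.
  20. {¬x2, x6, x4} — x6 is true.
  21. {¬x8, ¬x5, ¬x10} — ¬x8 is true.
  22. {¬x4, x10, ¬x9} — x10 is true.

x1=T, x2=F, x3=T, x4=F, x5=T, x6=T, x7=T, x8=F, x9=F, x10=T, x11=F, x12=F, x13=F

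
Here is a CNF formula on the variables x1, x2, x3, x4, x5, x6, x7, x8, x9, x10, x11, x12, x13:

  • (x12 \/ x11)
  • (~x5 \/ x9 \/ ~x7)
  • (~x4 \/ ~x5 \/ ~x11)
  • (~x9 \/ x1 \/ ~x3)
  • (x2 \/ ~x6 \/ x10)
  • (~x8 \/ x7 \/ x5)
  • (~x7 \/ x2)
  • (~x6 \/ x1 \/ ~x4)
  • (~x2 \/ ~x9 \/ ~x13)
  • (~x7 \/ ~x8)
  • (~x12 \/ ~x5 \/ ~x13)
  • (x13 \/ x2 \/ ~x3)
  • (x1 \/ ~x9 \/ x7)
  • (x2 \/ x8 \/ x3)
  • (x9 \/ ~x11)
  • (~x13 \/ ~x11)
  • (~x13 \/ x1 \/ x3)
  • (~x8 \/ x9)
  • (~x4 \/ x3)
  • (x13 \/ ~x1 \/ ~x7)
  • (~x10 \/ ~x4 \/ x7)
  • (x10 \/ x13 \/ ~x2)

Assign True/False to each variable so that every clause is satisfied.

x1=T, x2=T, x3=T, x4=F, x5=F, x6=F, x7=F, x8=F, x9=T, x10=T, x11=F, x12=T, x13=F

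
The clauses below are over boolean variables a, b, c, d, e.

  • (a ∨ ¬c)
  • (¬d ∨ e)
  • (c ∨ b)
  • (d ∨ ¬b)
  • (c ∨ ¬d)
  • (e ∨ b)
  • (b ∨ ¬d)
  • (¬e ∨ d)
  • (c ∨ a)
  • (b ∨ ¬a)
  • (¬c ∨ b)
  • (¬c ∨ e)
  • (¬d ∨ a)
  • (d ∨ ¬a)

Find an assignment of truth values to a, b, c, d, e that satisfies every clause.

a=T, b=T, c=T, d=T, e=T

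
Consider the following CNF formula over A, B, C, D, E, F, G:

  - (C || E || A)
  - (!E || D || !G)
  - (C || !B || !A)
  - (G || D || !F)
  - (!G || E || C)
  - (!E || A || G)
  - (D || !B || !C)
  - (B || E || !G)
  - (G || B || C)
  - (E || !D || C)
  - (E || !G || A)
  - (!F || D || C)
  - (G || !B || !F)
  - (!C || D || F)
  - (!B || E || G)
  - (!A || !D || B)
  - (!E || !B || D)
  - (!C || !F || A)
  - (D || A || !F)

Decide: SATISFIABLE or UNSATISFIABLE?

SATISFIABLE

Branch on A: take A = False.
The remaining clauses are satisfied by B = True, C = True, D = True, E = True, F = False, G = True.
Every clause has at least one true literal under this assignment.
So A=F, B=T, C=T, D=T, E=T, F=F, G=T is a satisfying assignment.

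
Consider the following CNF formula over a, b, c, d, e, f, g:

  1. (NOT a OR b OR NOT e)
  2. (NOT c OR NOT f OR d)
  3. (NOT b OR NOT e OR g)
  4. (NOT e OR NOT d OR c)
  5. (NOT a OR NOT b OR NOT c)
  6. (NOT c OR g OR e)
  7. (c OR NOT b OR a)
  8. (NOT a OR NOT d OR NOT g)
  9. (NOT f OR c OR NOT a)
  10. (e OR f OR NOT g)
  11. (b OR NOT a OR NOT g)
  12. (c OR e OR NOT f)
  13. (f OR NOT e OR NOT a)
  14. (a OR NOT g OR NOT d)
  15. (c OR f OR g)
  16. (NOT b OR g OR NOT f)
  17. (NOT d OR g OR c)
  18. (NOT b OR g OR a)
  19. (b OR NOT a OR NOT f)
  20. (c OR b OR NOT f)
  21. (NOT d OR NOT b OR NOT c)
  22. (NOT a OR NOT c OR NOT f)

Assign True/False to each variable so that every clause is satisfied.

a = F, b = T, c = T, d = F, e = T, f = F, g = T

Check each clause:
  1. (NOT a OR NOT e OR b) — b is true.
  2. (NOT c OR NOT f OR d) — NOT f is true.
  3. (NOT b OR g OR NOT e) — g is true.
  4. (NOT e OR c OR NOT d) — c is true.
  5. (NOT b OR NOT c OR NOT a) — NOT a is true.
  6. (g OR e OR NOT c) — e is true.
  7. (c OR a OR NOT b) — c is true.
  8. (NOT a OR NOT g OR NOT d) — NOT d is true.
  9. (c OR NOT a OR NOT f) — NOT f is true.
  10. (f OR NOT g OR e) — e is true.
  11. (NOT a OR NOT g OR b) — b is true.
  12. (NOT f OR c OR e) — NOT f is true.
  13. (f OR NOT a OR NOT e) — NOT a is true.
  14. (NOT d OR a OR NOT g) — NOT d is true.
  15. (g OR c OR f) — c is true.
  16. (NOT f OR NOT b OR g) — NOT f is true.
  17. (c OR NOT d OR g) — c is true.
  18. (NOT b OR g OR a) — g is true.
  19. (b OR NOT a OR NOT f) — NOT f is true.
  20. (NOT f OR b OR c) — b is true.
  21. (NOT c OR NOT b OR NOT d) — NOT d is true.
  22. (NOT a OR NOT c OR NOT f) — NOT f is true.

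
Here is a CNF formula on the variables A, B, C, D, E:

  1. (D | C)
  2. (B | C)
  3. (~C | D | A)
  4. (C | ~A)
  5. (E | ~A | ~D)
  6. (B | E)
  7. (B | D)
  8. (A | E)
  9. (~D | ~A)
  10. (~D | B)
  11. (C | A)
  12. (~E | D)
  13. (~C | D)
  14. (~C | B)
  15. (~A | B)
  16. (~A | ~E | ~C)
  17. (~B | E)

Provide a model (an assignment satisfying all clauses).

Set A = False and propagate.
  then E is forced to True.
  then C is forced to True.
  then D is forced to True.
  then B is forced to True.
Every clause has at least one true literal under this assignment.

A=0, B=1, C=1, D=1, E=1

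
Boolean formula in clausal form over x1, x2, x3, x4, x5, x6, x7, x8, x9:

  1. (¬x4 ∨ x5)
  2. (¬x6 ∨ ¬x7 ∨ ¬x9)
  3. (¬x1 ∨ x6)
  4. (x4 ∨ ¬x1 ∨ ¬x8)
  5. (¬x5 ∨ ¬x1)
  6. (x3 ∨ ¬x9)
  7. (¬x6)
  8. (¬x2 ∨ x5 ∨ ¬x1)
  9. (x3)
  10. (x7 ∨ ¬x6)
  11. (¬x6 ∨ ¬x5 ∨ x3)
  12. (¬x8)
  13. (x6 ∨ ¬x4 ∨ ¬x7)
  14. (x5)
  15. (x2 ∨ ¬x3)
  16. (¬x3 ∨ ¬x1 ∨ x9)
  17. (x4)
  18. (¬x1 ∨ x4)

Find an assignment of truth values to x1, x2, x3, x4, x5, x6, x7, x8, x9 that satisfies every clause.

The clause (¬x6) is unit: x6 must be False.
The clause (¬x1) is unit: x1 must be False.
(x3) is a unit clause, so x3 = True.
(¬x8) is a unit clause, so x8 = False.
Unit propagation: (x5) forces x5 = True.
(x2) is a unit clause, so x2 = True.
Unit propagation: (x4) forces x4 = True.
(¬x7) is a unit clause, so x7 = False.
x9 is now unconstrained; take x9 = True.

x1 = False  x2 = True  x3 = True  x4 = True  x5 = True  x6 = False  x7 = False  x8 = False  x9 = True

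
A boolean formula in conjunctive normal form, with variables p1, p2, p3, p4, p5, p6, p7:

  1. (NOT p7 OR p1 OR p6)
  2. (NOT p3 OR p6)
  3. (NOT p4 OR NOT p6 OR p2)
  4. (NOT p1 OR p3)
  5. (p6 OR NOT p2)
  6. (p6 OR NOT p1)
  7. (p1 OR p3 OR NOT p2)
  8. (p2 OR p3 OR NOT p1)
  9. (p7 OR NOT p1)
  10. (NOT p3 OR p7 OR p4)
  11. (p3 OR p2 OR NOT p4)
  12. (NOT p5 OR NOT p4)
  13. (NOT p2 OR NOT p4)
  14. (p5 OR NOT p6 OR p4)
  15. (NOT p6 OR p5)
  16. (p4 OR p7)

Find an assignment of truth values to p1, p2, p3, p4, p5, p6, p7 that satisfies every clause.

p1=True, p2=False, p3=True, p4=False, p5=True, p6=True, p7=True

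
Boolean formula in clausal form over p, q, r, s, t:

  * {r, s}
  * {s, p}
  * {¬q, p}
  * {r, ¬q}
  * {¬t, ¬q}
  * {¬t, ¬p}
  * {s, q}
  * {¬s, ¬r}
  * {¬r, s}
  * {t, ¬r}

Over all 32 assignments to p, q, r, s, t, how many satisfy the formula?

3

The models are:
  p=0 q=0 r=0 s=1 t=0
  p=0 q=0 r=0 s=1 t=1
  p=1 q=0 r=0 s=1 t=0
Count: 3.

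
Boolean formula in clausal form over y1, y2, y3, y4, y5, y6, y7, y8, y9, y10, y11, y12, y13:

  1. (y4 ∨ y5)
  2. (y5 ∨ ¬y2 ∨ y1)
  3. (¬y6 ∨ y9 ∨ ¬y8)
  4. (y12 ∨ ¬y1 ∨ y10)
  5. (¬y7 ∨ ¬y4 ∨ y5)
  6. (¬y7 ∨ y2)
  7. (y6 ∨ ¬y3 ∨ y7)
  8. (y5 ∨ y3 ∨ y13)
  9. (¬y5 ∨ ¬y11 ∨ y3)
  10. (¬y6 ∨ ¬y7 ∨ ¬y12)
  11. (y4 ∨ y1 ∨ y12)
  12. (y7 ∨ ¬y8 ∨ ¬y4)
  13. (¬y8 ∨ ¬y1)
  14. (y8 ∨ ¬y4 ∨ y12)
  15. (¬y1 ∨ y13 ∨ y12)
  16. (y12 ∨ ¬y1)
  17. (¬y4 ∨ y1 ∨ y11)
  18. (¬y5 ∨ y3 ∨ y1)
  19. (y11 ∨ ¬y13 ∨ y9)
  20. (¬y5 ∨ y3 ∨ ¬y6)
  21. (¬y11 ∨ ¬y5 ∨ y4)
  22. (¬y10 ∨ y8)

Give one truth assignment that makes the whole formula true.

y9 occurs only positively in the remaining clauses — set y9 = True.
Branch on y1: take y1 = True.
  then y8 is forced to False.
  then y12 is forced to True.
  then y10 is forced to False.
Branch on y2: take y2 = False.
  then y7 is forced to False.
Try y3 = True.
  then y6 is forced to True.
The remaining clauses are satisfied by y4 = True, y5 = False, y11 = False, y13 = False.
Every clause has at least one true literal under this assignment.

y1=T, y2=F, y3=T, y4=T, y5=F, y6=T, y7=F, y8=F, y9=T, y10=F, y11=F, y12=T, y13=F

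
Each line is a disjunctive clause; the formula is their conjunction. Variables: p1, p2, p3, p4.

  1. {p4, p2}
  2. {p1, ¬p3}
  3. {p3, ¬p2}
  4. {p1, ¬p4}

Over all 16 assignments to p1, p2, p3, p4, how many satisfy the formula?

The models are:
  p1=1 p2=0 p3=0 p4=1
  p1=1 p2=0 p3=1 p4=1
  p1=1 p2=1 p3=1 p4=0
  p1=1 p2=1 p3=1 p4=1
Count: 4.

4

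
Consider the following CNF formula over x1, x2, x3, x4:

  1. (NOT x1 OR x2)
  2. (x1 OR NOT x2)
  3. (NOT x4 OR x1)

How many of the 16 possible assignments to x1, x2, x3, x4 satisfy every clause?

6

The models are:
  x1=0 x2=0 x3=0 x4=0
  x1=0 x2=0 x3=1 x4=0
  x1=1 x2=1 x3=0 x4=0
  x1=1 x2=1 x3=0 x4=1
  x1=1 x2=1 x3=1 x4=0
  x1=1 x2=1 x3=1 x4=1
That's 6 in total.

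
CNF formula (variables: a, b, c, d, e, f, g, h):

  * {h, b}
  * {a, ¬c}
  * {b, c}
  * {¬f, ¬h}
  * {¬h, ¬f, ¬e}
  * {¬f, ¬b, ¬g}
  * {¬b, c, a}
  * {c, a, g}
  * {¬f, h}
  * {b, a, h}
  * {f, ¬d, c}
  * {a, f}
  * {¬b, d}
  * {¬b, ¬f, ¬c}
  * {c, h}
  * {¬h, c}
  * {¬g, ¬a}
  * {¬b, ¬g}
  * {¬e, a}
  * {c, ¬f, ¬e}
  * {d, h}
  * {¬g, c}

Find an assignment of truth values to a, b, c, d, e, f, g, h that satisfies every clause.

Try a = True.
  then g is forced to False.
Try b = False.
  then h is forced to True.
  then c is forced to True.
  then f is forced to False.
d, e are now unconstrained; take d = True, e = True.
Every clause has at least one true literal under this assignment.

a = 1, b = 0, c = 1, d = 1, e = 1, f = 0, g = 0, h = 1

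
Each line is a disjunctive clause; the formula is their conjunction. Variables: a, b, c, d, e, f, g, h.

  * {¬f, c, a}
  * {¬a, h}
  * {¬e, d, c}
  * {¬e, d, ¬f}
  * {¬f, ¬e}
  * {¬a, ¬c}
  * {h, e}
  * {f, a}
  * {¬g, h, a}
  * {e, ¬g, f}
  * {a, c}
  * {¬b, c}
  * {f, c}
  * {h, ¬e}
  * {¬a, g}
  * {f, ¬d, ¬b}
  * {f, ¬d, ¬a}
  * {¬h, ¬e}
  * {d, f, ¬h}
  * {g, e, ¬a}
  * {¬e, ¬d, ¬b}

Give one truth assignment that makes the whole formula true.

a=False, b=True, c=True, d=False, e=False, f=True, g=True, h=True

Check each clause:
  1. {¬f, a, c} — c is true.
  2. {¬a, h} — h is true.
  3. {c, d, ¬e} — c is true.
  4. {¬f, d, ¬e} — ¬e is true.
  5. {¬e, ¬f} — ¬e is true.
  6. {¬c, ¬a} — ¬a is true.
  7. {e, h} — h is true.
  8. {f, a} — f is true.
  9. {¬g, a, h} — h is true.
  10. {e, f, ¬g} — f is true.
  11. {a, c} — c is true.
  12. {¬b, c} — c is true.
  13. {f, c} — c is true.
  14. {¬e, h} — h is true.
  15. {g, ¬a} — ¬a is true.
  16. {f, ¬d, ¬b} — ¬d is true.
  17. {¬a, ¬d, f} — ¬d is true.
  18. {¬e, ¬h} — ¬e is true.
  19. {f, d, ¬h} — f is true.
  20. {e, g, ¬a} — ¬a is true.
  21. {¬d, ¬b, ¬e} — ¬e is true.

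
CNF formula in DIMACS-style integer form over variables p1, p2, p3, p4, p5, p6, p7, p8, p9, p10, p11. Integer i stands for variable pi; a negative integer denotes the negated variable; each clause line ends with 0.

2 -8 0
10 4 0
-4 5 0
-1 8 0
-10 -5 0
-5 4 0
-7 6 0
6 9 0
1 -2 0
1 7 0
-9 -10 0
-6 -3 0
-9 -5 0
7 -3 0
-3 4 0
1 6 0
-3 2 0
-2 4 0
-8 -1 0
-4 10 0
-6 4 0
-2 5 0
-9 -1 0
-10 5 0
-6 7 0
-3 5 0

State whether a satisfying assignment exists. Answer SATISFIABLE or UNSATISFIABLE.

UNSATISFIABLE

p4 = True:
  propagation gives p5=True, p10=False; an empty clause results — contradiction.
p4 = False:
  propagation gives p10=True, p5=False; an empty clause results — contradiction.
Every branch closes, so no satisfying assignment exists.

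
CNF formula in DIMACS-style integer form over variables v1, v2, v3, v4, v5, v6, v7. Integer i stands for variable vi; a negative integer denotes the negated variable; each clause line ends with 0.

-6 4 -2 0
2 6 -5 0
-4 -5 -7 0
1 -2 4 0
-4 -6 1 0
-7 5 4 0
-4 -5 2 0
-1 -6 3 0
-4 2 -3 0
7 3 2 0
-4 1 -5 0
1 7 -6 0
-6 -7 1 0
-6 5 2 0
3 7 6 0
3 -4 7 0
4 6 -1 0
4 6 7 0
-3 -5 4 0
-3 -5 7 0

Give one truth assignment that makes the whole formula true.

v1=F, v2=T, v3=T, v4=T, v5=F, v6=F, v7=T

Check each clause:
  1. (v4 || !v2 || !v6) — !v6 is true.
  2. (v2 || !v5 || v6) — v2 is true.
  3. (!v7 || !v5 || !v4) — !v5 is true.
  4. (v1 || !v2 || v4) — v4 is true.
  5. (!v4 || v1 || !v6) — !v6 is true.
  6. (v5 || v4 || !v7) — v4 is true.
  7. (!v4 || !v5 || v2) — v2 is true.
  8. (!v1 || v3 || !v6) — !v6 is true.
  9. (!v4 || v2 || !v3) — v2 is true.
  10. (v7 || v3 || v2) — v2 is true.
  11. (!v5 || !v4 || v1) — !v5 is true.
  12. (v1 || v7 || !v6) — !v6 is true.
  13. (v1 || !v6 || !v7) — !v6 is true.
  14. (v2 || !v6 || v5) — v2 is true.
  15. (v3 || v7 || v6) — v3 is true.
  16. (v3 || v7 || !v4) — v3 is true.
  17. (v6 || v4 || !v1) — v4 is true.
  18. (v4 || v6 || v7) — v4 is true.
  19. (!v3 || !v5 || v4) — !v5 is true.
  20. (!v5 || !v3 || v7) — !v5 is true.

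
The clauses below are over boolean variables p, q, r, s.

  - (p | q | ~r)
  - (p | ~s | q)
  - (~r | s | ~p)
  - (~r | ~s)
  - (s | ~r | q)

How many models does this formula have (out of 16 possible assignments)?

8

Case analysis on r and s:
  r=T, s=T: a clause becomes empty — 0.
  r=T, s=F: remaining (p,q) ∈ {(F,T)} — 1.
  r=F, s=T: remaining (p,q) ∈ {(F,T); (T,F); (T,T)} — 3.
  r=F, s=F: remaining (p,q) ∈ {(F,F); (F,T); (T,F); (T,T)} — 4.
Total: 0 + 1 + 3 + 4 = 8.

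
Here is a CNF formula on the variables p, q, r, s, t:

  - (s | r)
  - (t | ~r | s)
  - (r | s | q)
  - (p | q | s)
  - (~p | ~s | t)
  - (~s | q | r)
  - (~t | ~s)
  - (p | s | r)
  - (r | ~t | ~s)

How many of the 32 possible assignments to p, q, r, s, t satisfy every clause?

6

Satisfying assignments:
  p=F q=F r=T s=T t=F
  p=F q=T r=F s=T t=F
  p=F q=T r=T s=F t=T
  p=F q=T r=T s=T t=F
  p=T q=F r=T s=F t=T
  p=T q=T r=T s=F t=T
Count: 6.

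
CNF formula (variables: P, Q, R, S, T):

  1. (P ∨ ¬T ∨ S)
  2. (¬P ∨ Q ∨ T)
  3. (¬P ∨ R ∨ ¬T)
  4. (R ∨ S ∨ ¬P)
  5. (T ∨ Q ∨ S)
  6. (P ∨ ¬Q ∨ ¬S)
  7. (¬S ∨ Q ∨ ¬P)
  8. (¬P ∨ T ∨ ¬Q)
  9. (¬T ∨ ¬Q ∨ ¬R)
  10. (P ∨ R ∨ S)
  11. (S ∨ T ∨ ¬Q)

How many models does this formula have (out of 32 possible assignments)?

The models are:
  P=F Q=F R=F S=T T=F
  P=F Q=F R=F S=T T=T
  P=F Q=F R=T S=T T=F
  P=F Q=F R=T S=T T=T
  P=T Q=F R=T S=F T=T
Count: 5.

5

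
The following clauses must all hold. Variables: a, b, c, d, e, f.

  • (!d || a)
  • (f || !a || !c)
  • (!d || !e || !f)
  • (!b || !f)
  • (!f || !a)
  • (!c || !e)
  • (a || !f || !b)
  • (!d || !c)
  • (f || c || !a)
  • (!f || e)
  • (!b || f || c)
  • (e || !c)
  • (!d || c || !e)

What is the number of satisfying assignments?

3

Satisfying assignments:
  a=0 b=0 c=0 d=0 e=0 f=0
  a=0 b=0 c=0 d=0 e=1 f=0
  a=0 b=0 c=0 d=0 e=1 f=1
That's 3 in total.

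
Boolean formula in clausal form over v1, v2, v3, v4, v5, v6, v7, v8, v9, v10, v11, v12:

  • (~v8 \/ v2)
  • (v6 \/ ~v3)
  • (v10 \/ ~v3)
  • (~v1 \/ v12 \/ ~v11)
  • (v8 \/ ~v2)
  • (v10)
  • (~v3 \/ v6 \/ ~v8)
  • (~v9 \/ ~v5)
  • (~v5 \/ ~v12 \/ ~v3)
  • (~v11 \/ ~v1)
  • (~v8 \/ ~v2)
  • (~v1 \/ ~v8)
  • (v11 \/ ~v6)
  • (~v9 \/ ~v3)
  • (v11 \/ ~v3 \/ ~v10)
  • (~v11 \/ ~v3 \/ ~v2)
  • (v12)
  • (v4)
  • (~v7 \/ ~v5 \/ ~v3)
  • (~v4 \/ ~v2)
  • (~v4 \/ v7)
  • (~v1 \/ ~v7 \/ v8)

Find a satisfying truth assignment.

The clause (v10) is unit: v10 must be True.
Unit propagation: (v12) forces v12 = True.
(v4) is a unit clause, so v4 = True.
Unit propagation: (~v2) forces v2 = False.
(~v8) is a unit clause, so v8 = False.
The clause (v7) is unit: v7 must be True.
The clause (~v1) is unit: v1 must be False.
v3 occurs only negated in the remaining clauses — set v3 = False.
Pure literal: v5 appears only negated; assign v5 = False.
Branch on v6: take v6 = True.
  then v11 is forced to True.
v9 is now unconstrained; take v9 = True.

v1=F, v2=F, v3=F, v4=T, v5=F, v6=T, v7=T, v8=F, v9=T, v10=T, v11=T, v12=T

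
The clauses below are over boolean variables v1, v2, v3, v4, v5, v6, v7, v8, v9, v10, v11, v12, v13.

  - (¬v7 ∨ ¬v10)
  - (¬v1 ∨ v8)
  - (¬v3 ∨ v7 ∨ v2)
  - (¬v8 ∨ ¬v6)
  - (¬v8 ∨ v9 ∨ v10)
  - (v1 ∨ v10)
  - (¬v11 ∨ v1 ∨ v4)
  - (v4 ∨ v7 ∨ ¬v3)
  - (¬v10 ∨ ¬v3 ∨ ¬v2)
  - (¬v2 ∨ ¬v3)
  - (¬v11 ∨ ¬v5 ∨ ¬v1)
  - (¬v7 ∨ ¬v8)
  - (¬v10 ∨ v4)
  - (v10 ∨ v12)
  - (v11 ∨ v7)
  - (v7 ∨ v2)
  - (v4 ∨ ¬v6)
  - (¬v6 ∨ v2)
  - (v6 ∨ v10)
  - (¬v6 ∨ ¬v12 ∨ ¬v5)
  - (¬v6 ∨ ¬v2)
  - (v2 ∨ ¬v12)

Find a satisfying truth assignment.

v1 = F  v2 = T  v3 = F  v4 = T  v5 = T  v6 = F  v7 = F  v8 = F  v9 = T  v10 = T  v11 = T  v12 = T  v13 = T

v3 occurs only negated in the remaining clauses — set v3 = False.
Pure literal: v4 appears only positively; assign v4 = True.
Set v1 = False and propagate.
  then v10 is forced to True.
  then v7 is forced to False.
  then v11 is forced to True.
  then v2 is forced to True.
  then v6 is forced to False.
v5, v8, v9, v12, v13 are now unconstrained; take v5 = True, v8 = False, v9 = True, v12 = True, v13 = True.
Every clause has at least one true literal under this assignment.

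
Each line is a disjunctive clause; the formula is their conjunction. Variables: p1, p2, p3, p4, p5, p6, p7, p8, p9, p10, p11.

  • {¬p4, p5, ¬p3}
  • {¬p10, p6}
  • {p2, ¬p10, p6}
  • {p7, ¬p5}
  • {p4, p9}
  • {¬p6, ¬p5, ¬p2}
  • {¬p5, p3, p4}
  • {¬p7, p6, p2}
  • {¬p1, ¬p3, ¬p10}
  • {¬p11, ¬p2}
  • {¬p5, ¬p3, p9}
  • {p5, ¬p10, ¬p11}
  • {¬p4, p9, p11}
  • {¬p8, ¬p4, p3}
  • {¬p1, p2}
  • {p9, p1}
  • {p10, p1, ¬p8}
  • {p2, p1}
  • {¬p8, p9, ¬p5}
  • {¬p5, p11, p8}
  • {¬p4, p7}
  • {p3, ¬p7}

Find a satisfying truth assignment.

p1=True, p2=True, p3=False, p4=False, p5=False, p6=True, p7=False, p8=False, p9=True, p10=False, p11=False

Check each clause:
  1. {p5, ¬p3, ¬p4} — ¬p4 is true.
  2. {p6, ¬p10} — ¬p10 is true.
  3. {¬p10, p6, p2} — p2 is true.
  4. {p7, ¬p5} — ¬p5 is true.
  5. {p9, p4} — p9 is true.
  6. {¬p2, ¬p6, ¬p5} — ¬p5 is true.
  7. {¬p5, p3, p4} — ¬p5 is true.
  8. {p2, p6, ¬p7} — ¬p7 is true.
  9. {¬p1, ¬p10, ¬p3} — ¬p3 is true.
  10. {¬p11, ¬p2} — ¬p11 is true.
  11. {¬p3, ¬p5, p9} — p9 is true.
  12. {¬p11, p5, ¬p10} — ¬p11 is true.
  13. {¬p4, p9, p11} — p9 is true.
  14. {p3, ¬p8, ¬p4} — ¬p8 is true.
  15. {p2, ¬p1} — p2 is true.
  16. {p1, p9} — p1 is true.
  17. {p1, p10, ¬p8} — ¬p8 is true.
  18. {p1, p2} — p1 is true.
  19. {¬p5, p9, ¬p8} — ¬p8 is true.
  20. {p11, ¬p5, p8} — ¬p5 is true.
  21. {p7, ¬p4} — ¬p4 is true.
  22. {p3, ¬p7} — ¬p7 is true.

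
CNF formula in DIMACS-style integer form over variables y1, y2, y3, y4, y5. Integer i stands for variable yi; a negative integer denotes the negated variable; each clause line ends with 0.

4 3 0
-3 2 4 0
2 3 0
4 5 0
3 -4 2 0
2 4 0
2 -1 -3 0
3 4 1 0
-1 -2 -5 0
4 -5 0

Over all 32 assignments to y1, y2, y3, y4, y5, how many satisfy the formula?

8

Case analysis on y4 and y2:
  y4=1, y2=1: y3 free; 3 ways for (y1,y5) × 2^1 = 6.
  y4=1, y2=0: remaining (y1,y3,y5) ∈ {(0,1,0); (0,1,1)} — 2.
  y4=0, y2=1: a clause becomes empty — 0.
  y4=0, y2=0: a clause becomes empty — 0.
Total: 6 + 2 + 0 + 0 = 8.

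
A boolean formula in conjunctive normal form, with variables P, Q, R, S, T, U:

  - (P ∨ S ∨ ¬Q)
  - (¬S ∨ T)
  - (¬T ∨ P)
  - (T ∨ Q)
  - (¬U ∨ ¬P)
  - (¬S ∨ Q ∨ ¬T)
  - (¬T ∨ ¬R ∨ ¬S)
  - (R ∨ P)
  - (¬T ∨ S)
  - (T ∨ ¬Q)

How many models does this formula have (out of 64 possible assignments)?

1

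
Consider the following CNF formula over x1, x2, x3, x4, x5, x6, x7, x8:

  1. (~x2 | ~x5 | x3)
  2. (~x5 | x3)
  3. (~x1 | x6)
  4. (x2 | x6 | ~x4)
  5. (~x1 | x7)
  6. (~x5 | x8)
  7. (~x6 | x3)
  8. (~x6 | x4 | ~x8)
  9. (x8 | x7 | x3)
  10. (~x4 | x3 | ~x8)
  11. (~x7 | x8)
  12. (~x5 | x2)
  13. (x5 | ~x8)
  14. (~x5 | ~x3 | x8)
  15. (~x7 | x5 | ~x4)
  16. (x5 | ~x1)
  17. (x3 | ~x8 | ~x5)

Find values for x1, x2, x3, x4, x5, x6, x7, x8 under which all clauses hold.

x1 = F, x2 = F, x3 = T, x4 = T, x5 = F, x6 = T, x7 = F, x8 = F

Check each clause:
  1. (x3 | ~x2 | ~x5) — x3 is true.
  2. (~x5 | x3) — x3 is true.
  3. (x6 | ~x1) — x6 is true.
  4. (x2 | ~x4 | x6) — x6 is true.
  5. (~x1 | x7) — ~x1 is true.
  6. (x8 | ~x5) — ~x5 is true.
  7. (~x6 | x3) — x3 is true.
  8. (x4 | ~x8 | ~x6) — ~x8 is true.
  9. (x7 | x3 | x8) — x3 is true.
  10. (~x4 | ~x8 | x3) — ~x8 is true.
  11. (~x7 | x8) — ~x7 is true.
  12. (x2 | ~x5) — ~x5 is true.
  13. (x5 | ~x8) — ~x8 is true.
  14. (~x5 | x8 | ~x3) — ~x5 is true.
  15. (~x7 | x5 | ~x4) — ~x7 is true.
  16. (x5 | ~x1) — ~x1 is true.
  17. (~x8 | x3 | ~x5) — ~x8 is true.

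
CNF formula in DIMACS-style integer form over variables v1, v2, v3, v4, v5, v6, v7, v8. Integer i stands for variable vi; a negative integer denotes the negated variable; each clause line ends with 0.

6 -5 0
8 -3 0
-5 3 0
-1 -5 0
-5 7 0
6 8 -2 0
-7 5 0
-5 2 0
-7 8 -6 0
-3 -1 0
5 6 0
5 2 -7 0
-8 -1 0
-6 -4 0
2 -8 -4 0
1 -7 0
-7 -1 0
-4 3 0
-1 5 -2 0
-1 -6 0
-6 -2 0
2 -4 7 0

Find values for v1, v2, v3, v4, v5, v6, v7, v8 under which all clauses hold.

v4 occurs only negated in the remaining clauses — set v4 = False.
Try v1 = False.
  then v7 is forced to False.
  then v5 is forced to False.
  then v6 is forced to True.
  then v2 is forced to False.
Try v3 = False.
v8 is now unconstrained; take v8 = True.
Check each clause:
  1. (v6 || !v5) — !v5 is true.
  2. (v8 || !v3) — v8 is true.
  3. (v3 || !v5) — !v5 is true.
  4. (!v1 || !v5) — !v5 is true.
  5. (!v5 || v7) — !v5 is true.
  6. (v8 || v6 || !v2) — v8 is true.
  7. (!v7 || v5) — !v7 is true.
  8. (!v5 || v2) — !v5 is true.
  9. (!v7 || v8 || !v6) — v8 is true.
  10. (!v1 || !v3) — !v3 is true.
  11. (v5 || v6) — v6 is true.
  12. (!v7 || v5 || v2) — !v7 is true.
  13. (!v8 || !v1) — !v1 is true.
  14. (!v4 || !v6) — !v4 is true.
  15. (!v8 || !v4 || v2) — !v4 is true.
  16. (!v7 || v1) — !v7 is true.
  17. (!v7 || !v1) — !v7 is true.
  18. (v3 || !v4) — !v4 is true.
  19. (!v2 || !v1 || v5) — !v1 is true.
  20. (!v1 || !v6) — !v1 is true.
  21. (!v6 || !v2) — !v2 is true.
  22. (!v4 || v2 || v7) — !v4 is true.

v1=False, v2=False, v3=False, v4=False, v5=False, v6=True, v7=False, v8=True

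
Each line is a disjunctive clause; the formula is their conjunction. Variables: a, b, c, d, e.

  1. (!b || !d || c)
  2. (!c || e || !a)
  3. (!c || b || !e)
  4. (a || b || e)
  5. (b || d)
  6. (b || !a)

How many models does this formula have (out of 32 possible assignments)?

11

Split on b, then a.
  b=1, a=1: remaining (c,d,e) ∈ {(0,0,0); (0,0,1); (1,0,1); (1,1,1)} — 4.
  b=1, a=0: e free; 3 ways for (c,d) × 2^1 = 6.
  b=0, a=1: a clause becomes empty — 0.
  b=0, a=0: remaining (c,d,e) ∈ {(0,1,1)} — 1.
Total: 4 + 6 + 0 + 1 = 11.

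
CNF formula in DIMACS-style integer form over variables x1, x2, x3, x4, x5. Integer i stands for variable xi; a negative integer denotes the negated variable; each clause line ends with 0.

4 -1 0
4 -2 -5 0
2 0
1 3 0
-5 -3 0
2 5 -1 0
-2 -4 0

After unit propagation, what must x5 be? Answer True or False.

(x2) stands alone — x2 = True.
In (¬x2 ∨ ¬x4), ¬x2 is now false; ¬x4 must hold, so x4 = False.
In (¬x1 ∨ x4), x4 is now false; ¬x1 must hold, so x1 = False.
(¬x2 ∨ x4 ∨ ¬x5) with x4 = False, x2 = True leaves only ¬x5, so x5 = False.

False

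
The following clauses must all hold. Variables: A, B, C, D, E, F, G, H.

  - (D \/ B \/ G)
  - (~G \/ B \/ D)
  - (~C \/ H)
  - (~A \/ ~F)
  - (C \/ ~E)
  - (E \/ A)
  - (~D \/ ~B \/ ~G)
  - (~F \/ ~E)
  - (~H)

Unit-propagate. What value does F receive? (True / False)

False

Unit clause (~H) sets H = False.
(H \/ ~C) with H = False leaves only ~C, so C = False.
In (~E \/ C), C is now false; ~E must hold, so E = False.
From (A \/ E) and E = False: A = True.
From (~A \/ ~F) and A = True: F = False.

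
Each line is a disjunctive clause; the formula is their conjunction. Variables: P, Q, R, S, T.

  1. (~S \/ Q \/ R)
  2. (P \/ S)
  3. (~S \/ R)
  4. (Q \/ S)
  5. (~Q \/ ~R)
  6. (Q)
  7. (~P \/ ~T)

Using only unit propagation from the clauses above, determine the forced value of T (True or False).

Unit clause (Q) sets Q = True.
In (~Q \/ ~R), ~Q is now false; ~R must hold, so R = False.
From (~S \/ R) and R = False: S = False.
(P \/ S) with S = False leaves only P, so P = True.
(~P \/ ~T) with P = True leaves only ~T, so T = False.

False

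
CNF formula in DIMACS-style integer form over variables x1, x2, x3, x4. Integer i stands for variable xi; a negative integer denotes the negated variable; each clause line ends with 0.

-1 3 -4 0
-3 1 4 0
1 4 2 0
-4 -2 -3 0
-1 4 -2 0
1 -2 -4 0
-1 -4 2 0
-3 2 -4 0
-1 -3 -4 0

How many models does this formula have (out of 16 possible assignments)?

The models are:
  x1=F x2=F x3=F x4=T
  x1=F x2=T x3=F x4=F
  x1=T x2=F x3=F x4=F
  x1=T x2=F x3=T x4=F
That's 4 in total.

4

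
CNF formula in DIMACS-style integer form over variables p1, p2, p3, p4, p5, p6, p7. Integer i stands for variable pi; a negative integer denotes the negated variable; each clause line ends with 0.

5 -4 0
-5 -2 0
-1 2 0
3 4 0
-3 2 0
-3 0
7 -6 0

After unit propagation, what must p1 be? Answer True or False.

False

Unit clause (NOT p3) sets p3 = False.
(p3 OR p4) with p3 = False leaves only p4, so p4 = True.
(NOT p4 OR p5): since p4 = True, the clause reduces to (p5). p5 = True.
(NOT p5 OR NOT p2): since p5 = True, the clause reduces to (NOT p2). p2 = False.
(NOT p1 OR p2): since p2 = False, the clause reduces to (NOT p1). p1 = False.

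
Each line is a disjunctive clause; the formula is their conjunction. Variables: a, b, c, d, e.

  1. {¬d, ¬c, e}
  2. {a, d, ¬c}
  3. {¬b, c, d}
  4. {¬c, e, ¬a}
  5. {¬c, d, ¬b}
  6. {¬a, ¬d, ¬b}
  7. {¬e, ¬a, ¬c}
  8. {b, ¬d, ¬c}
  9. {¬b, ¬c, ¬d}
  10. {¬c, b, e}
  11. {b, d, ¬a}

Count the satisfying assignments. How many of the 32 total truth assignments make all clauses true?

8

Split on c, then d.
  c=1, d=1: a clause becomes empty — 0.
  c=1, d=0: a clause becomes empty — 0.
  c=0, d=1: e free; 3 ways for (a,b) × 2^1 = 6.
  c=0, d=0: remaining (a,b,e) ∈ {(0,0,0); (0,0,1)} — 2.
Total: 0 + 0 + 6 + 2 = 8.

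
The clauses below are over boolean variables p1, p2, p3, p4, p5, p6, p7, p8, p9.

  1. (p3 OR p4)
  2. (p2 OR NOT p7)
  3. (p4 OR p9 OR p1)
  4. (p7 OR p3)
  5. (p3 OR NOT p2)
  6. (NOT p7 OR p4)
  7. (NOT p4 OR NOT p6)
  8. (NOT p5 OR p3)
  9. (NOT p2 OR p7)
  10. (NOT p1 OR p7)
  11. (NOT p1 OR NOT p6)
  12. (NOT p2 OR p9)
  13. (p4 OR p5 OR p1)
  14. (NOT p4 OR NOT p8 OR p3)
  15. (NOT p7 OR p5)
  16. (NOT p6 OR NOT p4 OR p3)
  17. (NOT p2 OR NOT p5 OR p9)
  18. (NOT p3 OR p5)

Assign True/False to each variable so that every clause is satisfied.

p6 occurs only negated in the remaining clauses — set p6 = False.
Pure literal: p8 appears only negated; assign p8 = False.
Try p1 = False.
The remaining clauses are satisfied by p2 = False, p3 = True, p4 = False, p5 = True, p7 = False, p9 = True.
Every clause has at least one true literal under this assignment.

p1=False, p2=False, p3=True, p4=False, p5=True, p6=False, p7=False, p8=False, p9=True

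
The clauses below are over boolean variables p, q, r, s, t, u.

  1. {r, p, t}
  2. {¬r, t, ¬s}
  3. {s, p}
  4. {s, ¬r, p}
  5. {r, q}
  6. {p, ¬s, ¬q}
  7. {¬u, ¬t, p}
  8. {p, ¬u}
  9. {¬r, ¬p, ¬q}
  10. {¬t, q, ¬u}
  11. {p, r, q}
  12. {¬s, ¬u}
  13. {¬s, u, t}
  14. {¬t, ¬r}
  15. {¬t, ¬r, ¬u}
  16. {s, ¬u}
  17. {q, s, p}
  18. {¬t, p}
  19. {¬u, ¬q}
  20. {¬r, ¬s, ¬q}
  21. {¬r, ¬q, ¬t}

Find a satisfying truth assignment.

p=True, q=True, r=False, s=False, t=False, u=False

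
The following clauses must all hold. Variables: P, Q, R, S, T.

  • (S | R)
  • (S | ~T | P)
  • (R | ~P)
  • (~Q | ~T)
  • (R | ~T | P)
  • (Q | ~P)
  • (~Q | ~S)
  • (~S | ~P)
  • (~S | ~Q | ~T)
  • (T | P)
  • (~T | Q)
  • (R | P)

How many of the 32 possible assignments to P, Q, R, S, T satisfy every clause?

Satisfying assignments:
  P=T Q=T R=T S=F T=F
That's 1 in total.

1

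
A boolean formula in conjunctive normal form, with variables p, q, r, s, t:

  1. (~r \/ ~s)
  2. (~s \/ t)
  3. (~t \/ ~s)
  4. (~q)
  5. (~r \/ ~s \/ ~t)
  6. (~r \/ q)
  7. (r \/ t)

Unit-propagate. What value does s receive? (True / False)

False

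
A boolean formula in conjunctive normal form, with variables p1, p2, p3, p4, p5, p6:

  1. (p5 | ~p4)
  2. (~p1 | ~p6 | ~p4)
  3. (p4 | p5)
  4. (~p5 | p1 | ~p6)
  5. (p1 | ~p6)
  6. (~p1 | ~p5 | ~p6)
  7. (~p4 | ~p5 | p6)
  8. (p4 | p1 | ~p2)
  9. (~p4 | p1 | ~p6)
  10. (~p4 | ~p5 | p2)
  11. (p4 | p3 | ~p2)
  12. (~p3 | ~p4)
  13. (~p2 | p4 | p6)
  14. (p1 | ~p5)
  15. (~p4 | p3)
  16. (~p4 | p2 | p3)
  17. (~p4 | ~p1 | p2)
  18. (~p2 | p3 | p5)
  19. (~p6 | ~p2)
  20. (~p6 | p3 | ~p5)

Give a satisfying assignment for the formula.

Try p1 = True.
Set p2 = False and propagate.
  then p4 is forced to False.
  then p5 is forced to True.
  then p6 is forced to False.
p3 is now unconstrained; take p3 = False.
Check each clause:
  1. (~p4 | p5) — ~p4 is true.
  2. (~p1 | ~p6 | ~p4) — ~p6 is true.
  3. (p5 | p4) — p5 is true.
  4. (p1 | ~p5 | ~p6) — p1 is true.
  5. (~p6 | p1) — p1 is true.
  6. (~p1 | ~p6 | ~p5) — ~p6 is true.
  7. (p6 | ~p4 | ~p5) — ~p4 is true.
  8. (p4 | p1 | ~p2) — p1 is true.
  9. (~p4 | p1 | ~p6) — p1 is true.
  10. (~p5 | p2 | ~p4) — ~p4 is true.
  11. (p3 | ~p2 | p4) — ~p2 is true.
  12. (~p3 | ~p4) — ~p4 is true.
  13. (~p2 | p6 | p4) — ~p2 is true.
  14. (p1 | ~p5) — p1 is true.
  15. (~p4 | p3) — ~p4 is true.
  16. (p3 | ~p4 | p2) — ~p4 is true.
  17. (~p4 | ~p1 | p2) — ~p4 is true.
  18. (p5 | p3 | ~p2) — p5 is true.
  19. (~p2 | ~p6) — ~p6 is true.
  20. (p3 | ~p6 | ~p5) — ~p6 is true.

p1 = True, p2 = False, p3 = False, p4 = False, p5 = True, p6 = False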